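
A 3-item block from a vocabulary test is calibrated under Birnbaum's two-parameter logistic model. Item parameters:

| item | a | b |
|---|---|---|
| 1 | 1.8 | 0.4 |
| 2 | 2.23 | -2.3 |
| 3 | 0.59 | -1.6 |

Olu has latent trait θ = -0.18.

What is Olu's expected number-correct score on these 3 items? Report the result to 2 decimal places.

1.95

P(θ) = 1 / (1 + exp(−a(θ − b)))
P_1 = 1/(1+e^{1.0440}) = 0.2604
P_2 = 1/(1+e^{-4.7276}) = 0.9912
P_3 = 1/(1+e^{-0.8378}) = 0.6980
E[score] = 0.2604 + 0.9912 + 0.6980 = 1.9496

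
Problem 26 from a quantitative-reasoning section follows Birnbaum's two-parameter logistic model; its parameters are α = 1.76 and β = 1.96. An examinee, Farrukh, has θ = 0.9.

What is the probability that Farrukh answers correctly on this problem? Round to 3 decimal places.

0.134

P(θ) = 1 / (1 + exp(−α(θ − β)))
Exponent: 1.76 × (0.9 − 1.96) = -1.8656
1/(1 + e^{1.8656}) = 0.1341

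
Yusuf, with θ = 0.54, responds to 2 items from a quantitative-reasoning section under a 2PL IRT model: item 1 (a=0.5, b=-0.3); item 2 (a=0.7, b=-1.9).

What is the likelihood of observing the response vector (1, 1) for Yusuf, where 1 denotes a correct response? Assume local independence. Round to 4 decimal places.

0.5109

P(θ) = 1 / (1 + exp(−a(θ − b)))
P_1 = 1/(1+e^{-0.4200}) = 0.6035
P_2 = 1/(1+e^{-1.7080}) = 0.8466
L = P_1 × P_2 = 0.6035 × 0.8466 = 0.51089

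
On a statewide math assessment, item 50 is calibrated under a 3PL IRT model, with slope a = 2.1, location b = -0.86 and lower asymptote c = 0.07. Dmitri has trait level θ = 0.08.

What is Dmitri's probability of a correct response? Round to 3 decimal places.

0.887

P(θ) = c + (1 − c) · 1 / (1 + exp(−a(θ − b)))
Exponent: 2.1 × (0.08 − (-0.86)) = 1.9740
1/(1 + e^{-1.9740}) = 0.8780
P = 0.07 + 0.93 × 0.8780 = 0.8866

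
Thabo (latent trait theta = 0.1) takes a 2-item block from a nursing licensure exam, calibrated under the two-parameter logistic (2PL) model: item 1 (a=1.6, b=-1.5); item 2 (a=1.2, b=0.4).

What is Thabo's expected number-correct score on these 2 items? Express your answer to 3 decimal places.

1.339

P(theta) = 1 / (1 + exp(−a(theta − b)))
P_1 = 1/(1+e^{-2.5600}) = 0.9282
P_2 = 1/(1+e^{0.3600}) = 0.4110
E[score] = 0.9282 + 0.4110 = 1.3392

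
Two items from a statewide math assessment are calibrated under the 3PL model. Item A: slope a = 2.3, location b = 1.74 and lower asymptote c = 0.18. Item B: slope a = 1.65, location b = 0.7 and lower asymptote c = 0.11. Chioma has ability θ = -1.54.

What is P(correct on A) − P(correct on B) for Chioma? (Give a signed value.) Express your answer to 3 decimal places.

P(θ) = c + (1 − c) · 1 / (1 + exp(−a(θ − b)))
P_A = 0.1804
P_B = 0.1316
P_A − P_B = 0.0489

0.049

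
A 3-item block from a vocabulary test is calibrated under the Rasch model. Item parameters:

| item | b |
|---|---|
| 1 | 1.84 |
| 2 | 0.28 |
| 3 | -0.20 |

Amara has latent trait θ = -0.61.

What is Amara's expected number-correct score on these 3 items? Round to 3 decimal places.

0.769

P(θ) = 1 / (1 + exp(−(θ − b)))
P_1 = 1/(1+e^{2.4500}) = 0.0794
P_2 = 1/(1+e^{0.8900}) = 0.2911
P_3 = 1/(1+e^{0.4100}) = 0.3989
E[score] = 0.0794 + 0.2911 + 0.3989 = 0.7695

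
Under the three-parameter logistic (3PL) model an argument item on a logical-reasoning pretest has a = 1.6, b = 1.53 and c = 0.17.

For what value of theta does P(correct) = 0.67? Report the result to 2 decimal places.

P(theta) = c + (1 − c) · 1 / (1 + exp(−a(theta − b)))
Remove guessing floor: (0.67 − 0.17)/(1 − 0.17) = 0.6024
logit = ln(0.6024/0.3976) = 0.4155
theta = b + logit/(a) = 1.53 + 0.4155/1.6000 = 1.7897

1.79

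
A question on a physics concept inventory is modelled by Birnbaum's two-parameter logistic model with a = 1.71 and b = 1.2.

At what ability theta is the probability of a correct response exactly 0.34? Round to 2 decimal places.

0.81

P(theta) = 1 / (1 + exp(−a(theta − b)))
logit = ln(0.3400/0.6600) = -0.6633
theta = b + logit/(a) = 1.2 + (-0.6633)/1.7100 = 0.8121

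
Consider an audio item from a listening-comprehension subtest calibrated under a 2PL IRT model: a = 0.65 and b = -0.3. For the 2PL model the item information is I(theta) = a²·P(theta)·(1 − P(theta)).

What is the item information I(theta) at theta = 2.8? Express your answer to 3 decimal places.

P = 1/(1+e^{-2.0150}) = 0.8824
P(1−P) = 0.8824 × 0.1176 = 0.1038
I = a² × P(1−P) = 0.65² × 0.1038 = 0.04385

0.044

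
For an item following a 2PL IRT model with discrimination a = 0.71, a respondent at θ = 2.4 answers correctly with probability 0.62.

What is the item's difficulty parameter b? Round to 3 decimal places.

P(θ) = 1 / (1 + exp(−a(θ − b)))
logit(0.62) = ln(0.62/0.38) = 0.4895
b = θ − logit/(a) = 2.4 − 0.4895/0.7100 = 1.7105

1.710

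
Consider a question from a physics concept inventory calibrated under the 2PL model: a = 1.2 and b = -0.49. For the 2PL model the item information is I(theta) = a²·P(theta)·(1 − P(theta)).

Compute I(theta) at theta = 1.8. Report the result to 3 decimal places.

P = 1/(1+e^{-2.7480}) = 0.9398
P(1−P) = 0.9398 × 0.0602 = 0.0566
I = a² × P(1−P) = 1.2² × 0.0566 = 0.08147

0.081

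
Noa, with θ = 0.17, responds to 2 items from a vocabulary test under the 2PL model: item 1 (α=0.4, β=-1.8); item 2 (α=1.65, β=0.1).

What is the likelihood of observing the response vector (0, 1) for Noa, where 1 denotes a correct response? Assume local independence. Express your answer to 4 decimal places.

0.1653

P(θ) = 1 / (1 + exp(−α(θ − β)))
P_1 = 1/(1+e^{-0.7880}) = 0.6874
P_2 = 1/(1+e^{-0.1155}) = 0.5288
L = (1−P_1) × P_2 = 0.3126 × 0.5288 = 0.16532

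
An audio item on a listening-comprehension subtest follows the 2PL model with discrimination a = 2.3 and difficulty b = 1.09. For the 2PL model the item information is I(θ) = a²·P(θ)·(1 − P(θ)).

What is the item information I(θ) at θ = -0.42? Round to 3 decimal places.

P = 1/(1+e^{3.4730}) = 0.0301
P(1−P) = 0.0301 × 0.9699 = 0.0292
I = a² × P(1−P) = 2.3² × 0.0292 = 0.15439

0.154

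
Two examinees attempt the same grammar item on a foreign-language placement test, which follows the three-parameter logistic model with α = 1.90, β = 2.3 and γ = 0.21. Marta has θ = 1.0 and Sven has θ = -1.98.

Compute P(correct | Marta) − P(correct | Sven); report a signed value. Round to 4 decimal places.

0.0614

P(θ) = γ + (1 − γ) · 1 / (1 + exp(−α(θ − β)))
P(Marta) = 0.2716  [exponent -2.4700]
P(Sven) = 0.2102  [exponent -8.1320]
Difference = 0.2716 − 0.2102 = 0.0614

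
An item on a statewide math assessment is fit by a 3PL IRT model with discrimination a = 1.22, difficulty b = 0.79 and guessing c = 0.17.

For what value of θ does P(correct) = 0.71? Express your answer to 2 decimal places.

P(θ) = c + (1 − c) · 1 / (1 + exp(−a(θ − b)))
Remove guessing floor: (0.71 − 0.17)/(1 − 0.17) = 0.6506
logit = ln(0.6506/0.3494) = 0.6217
θ = b + logit/(a) = 0.79 + 0.6217/1.2200 = 1.2996

1.30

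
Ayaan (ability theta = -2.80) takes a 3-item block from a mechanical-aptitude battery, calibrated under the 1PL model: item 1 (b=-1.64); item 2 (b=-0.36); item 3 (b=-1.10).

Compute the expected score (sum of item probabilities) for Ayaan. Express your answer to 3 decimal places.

0.473

P(theta) = 1 / (1 + exp(−(theta − b)))
P_1 = 1/(1+e^{1.1600}) = 0.2387
P_2 = 1/(1+e^{2.4400}) = 0.0802
P_3 = 1/(1+e^{1.7000}) = 0.1545
E[score] = 0.2387 + 0.0802 + 0.1545 = 0.4733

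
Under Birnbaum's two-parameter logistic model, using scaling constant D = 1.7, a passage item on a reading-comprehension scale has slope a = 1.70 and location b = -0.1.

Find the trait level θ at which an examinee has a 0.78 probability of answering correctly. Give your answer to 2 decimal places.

P(θ) = 1 / (1 + exp(−D·a(θ − b)))
logit = ln(0.7800/0.2200) = 1.2657
θ = b + logit/(1.7·a) = -0.1 + 1.2657/2.8900 = 0.3379

0.34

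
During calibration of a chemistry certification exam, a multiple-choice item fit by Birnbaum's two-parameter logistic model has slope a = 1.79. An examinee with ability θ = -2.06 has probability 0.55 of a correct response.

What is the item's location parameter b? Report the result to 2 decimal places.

P(θ) = 1 / (1 + exp(−a(θ − b)))
logit(0.55) = ln(0.55/0.45) = 0.2007
b = θ − logit/(a) = -2.06 − 0.2007/1.7900 = -2.1721

-2.17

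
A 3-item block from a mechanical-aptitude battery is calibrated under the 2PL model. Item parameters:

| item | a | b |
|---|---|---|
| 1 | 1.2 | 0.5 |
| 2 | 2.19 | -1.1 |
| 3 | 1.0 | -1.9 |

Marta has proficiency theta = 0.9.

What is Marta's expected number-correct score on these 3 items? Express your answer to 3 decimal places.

P(theta) = 1 / (1 + exp(−a(theta − b)))
P_1 = 1/(1+e^{-0.4800}) = 0.6177
P_2 = 1/(1+e^{-4.3800}) = 0.9876
P_3 = 1/(1+e^{-2.8000}) = 0.9427
E[score] = 0.6177 + 0.9876 + 0.9427 = 2.5481

2.548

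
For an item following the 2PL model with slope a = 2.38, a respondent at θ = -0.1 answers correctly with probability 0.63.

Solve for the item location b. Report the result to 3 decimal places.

-0.324

P(θ) = 1 / (1 + exp(−a(θ − b)))
logit(0.63) = ln(0.63/0.37) = 0.5322
b = θ − logit/(a) = -0.1 − 0.5322/2.3800 = -0.3236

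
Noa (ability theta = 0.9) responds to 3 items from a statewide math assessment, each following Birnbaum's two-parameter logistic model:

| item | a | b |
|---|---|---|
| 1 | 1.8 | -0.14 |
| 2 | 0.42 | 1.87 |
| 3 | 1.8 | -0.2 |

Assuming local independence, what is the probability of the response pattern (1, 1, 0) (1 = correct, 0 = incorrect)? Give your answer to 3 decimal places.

0.042

P(theta) = 1 / (1 + exp(−a(theta − b)))
P_1 = 1/(1+e^{-1.8720}) = 0.8667
P_2 = 1/(1+e^{0.4074}) = 0.3995
P_3 = 1/(1+e^{-1.9800}) = 0.8787
L = P_1 × P_2 × (1−P_3) = 0.8667 × 0.3995 × 0.1213 = 0.04201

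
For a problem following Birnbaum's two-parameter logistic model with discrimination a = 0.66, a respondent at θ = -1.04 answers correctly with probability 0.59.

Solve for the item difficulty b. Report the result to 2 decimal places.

-1.59

P(θ) = 1 / (1 + exp(−a(θ − b)))
logit(0.59) = ln(0.59/0.41) = 0.3640
b = θ − logit/(a) = -1.04 − 0.3640/0.6600 = -1.5915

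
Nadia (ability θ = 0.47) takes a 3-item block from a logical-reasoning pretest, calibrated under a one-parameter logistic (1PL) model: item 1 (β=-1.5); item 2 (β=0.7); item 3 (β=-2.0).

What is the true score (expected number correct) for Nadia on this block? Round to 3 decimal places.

2.242

P(θ) = 1 / (1 + exp(−(θ − β)))
P_1 = 1/(1+e^{-1.9700}) = 0.8776
P_2 = 1/(1+e^{0.2300}) = 0.4428
P_3 = 1/(1+e^{-2.4700}) = 0.9220
E[score] = 0.8776 + 0.4428 + 0.9220 = 2.2424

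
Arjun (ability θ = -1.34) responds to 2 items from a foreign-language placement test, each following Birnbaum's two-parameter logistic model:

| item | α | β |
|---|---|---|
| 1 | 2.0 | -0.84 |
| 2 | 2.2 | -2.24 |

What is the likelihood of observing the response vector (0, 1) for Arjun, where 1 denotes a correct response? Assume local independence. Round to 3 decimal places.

P(θ) = 1 / (1 + exp(−α(θ − β)))
P_1 = 1/(1+e^{1.0000}) = 0.2689
P_2 = 1/(1+e^{-1.9800}) = 0.8787
L = (1−P_1) × P_2 = 0.7311 × 0.8787 = 0.64237

0.642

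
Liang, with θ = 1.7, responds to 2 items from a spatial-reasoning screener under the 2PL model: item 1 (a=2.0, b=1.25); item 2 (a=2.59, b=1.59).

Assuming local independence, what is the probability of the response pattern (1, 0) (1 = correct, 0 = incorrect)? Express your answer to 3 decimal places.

0.305

P(θ) = 1 / (1 + exp(−a(θ − b)))
P_1 = 1/(1+e^{-0.9000}) = 0.7109
P_2 = 1/(1+e^{-0.2849}) = 0.5707
L = P_1 × (1−P_2) = 0.7109 × 0.4293 = 0.30518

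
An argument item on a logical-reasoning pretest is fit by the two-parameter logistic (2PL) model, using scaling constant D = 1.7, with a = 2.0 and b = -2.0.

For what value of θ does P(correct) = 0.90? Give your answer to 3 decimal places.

P(θ) = 1 / (1 + exp(−D·a(θ − b)))
logit = ln(0.9000/0.1000) = 2.1972
θ = b + logit/(1.7·a) = -2.0 + 2.1972/3.4000 = -1.3538

-1.354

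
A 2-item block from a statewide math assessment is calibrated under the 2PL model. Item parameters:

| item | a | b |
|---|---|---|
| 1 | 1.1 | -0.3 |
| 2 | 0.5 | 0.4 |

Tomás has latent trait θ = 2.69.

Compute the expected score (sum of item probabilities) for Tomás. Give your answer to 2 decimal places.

P(θ) = 1 / (1 + exp(−a(θ − b)))
P_1 = 1/(1+e^{-3.2890}) = 0.9640
P_2 = 1/(1+e^{-1.1450}) = 0.7586
E[score] = 0.9640 + 0.7586 = 1.7226

1.72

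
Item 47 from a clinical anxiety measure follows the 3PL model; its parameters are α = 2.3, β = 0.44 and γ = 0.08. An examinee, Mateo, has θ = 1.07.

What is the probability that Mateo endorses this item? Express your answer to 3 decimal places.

P(θ) = γ + (1 − γ) · 1 / (1 + exp(−α(θ − β)))
Exponent: 2.3 × (1.07 − 0.44) = 1.4490
1/(1 + e^{-1.4490}) = 0.8098
P = 0.08 + 0.92 × 0.8098 = 0.8251

0.825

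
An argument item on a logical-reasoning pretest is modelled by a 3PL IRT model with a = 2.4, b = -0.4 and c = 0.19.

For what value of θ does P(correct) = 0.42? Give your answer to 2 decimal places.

-0.79

P(θ) = c + (1 − c) · 1 / (1 + exp(−a(θ − b)))
Remove guessing floor: (0.42 − 0.19)/(1 − 0.19) = 0.2840
logit = ln(0.2840/0.7160) = -0.9249
θ = b + logit/(a) = -0.4 + (-0.9249)/2.4000 = -0.7854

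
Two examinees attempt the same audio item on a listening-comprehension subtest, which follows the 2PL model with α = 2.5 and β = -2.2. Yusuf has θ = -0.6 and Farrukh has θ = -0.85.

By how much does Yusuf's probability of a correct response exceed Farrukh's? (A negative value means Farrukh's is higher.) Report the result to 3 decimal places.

0.015

P(θ) = 1 / (1 + exp(−α(θ − β)))
P(Yusuf) = 0.9820  [exponent 4.0000]
P(Farrukh) = 0.9669  [exponent 3.3750]
Difference = 0.9820 − 0.9669 = 0.0151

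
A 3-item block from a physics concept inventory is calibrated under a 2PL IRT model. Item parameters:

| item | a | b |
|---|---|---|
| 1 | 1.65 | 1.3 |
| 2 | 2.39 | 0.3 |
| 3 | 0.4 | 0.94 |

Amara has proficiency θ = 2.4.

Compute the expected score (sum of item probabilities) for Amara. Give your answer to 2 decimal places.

P(θ) = 1 / (1 + exp(−a(θ − b)))
P_1 = 1/(1+e^{-1.8150}) = 0.8600
P_2 = 1/(1+e^{-5.0190}) = 0.9934
P_3 = 1/(1+e^{-0.5840}) = 0.6420
E[score] = 0.8600 + 0.9934 + 0.6420 = 2.4954

2.50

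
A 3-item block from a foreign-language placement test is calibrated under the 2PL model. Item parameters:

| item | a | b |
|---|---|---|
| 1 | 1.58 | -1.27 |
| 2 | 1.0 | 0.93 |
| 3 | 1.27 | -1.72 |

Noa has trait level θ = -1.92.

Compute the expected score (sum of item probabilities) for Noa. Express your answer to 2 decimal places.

0.76

P(θ) = 1 / (1 + exp(−a(θ − b)))
P_1 = 1/(1+e^{1.0270}) = 0.2637
P_2 = 1/(1+e^{2.8500}) = 0.0547
P_3 = 1/(1+e^{0.2540}) = 0.4368
E[score] = 0.2637 + 0.0547 + 0.4368 = 0.7552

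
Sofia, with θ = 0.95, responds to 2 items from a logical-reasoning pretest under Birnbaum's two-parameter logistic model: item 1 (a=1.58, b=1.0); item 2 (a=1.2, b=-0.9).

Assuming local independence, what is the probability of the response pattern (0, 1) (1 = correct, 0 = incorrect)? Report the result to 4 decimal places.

0.4688

P(θ) = 1 / (1 + exp(−a(θ − b)))
P_1 = 1/(1+e^{0.0790}) = 0.4803
P_2 = 1/(1+e^{-2.2200}) = 0.9020
L = (1−P_1) × P_2 = 0.5197 × 0.9020 = 0.46882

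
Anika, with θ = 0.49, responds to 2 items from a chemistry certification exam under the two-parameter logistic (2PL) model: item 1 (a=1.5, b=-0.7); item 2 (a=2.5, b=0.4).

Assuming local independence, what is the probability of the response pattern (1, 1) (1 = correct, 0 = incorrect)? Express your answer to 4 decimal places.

0.4761

P(θ) = 1 / (1 + exp(−a(θ − b)))
P_1 = 1/(1+e^{-1.7850}) = 0.8563
P_2 = 1/(1+e^{-0.2250}) = 0.5560
L = P_1 × P_2 = 0.8563 × 0.5560 = 0.47612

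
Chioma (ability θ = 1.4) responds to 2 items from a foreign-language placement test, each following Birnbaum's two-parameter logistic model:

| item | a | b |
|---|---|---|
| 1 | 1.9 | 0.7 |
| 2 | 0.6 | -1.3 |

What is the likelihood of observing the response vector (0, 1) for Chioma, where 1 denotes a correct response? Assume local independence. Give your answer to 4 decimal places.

P(θ) = 1 / (1 + exp(−a(θ − b)))
P_1 = 1/(1+e^{-1.3300}) = 0.7908
P_2 = 1/(1+e^{-1.6200}) = 0.8348
L = (1−P_1) × P_2 = 0.2092 × 0.8348 = 0.17461

0.1746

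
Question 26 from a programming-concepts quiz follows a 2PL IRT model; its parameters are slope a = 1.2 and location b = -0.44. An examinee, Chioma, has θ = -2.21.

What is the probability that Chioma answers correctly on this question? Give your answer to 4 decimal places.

0.1068

P(θ) = 1 / (1 + exp(−a(θ − b)))
Exponent: 1.2 × (-2.21 − (-0.44)) = -2.1240
1/(1 + e^{2.1240}) = 0.1068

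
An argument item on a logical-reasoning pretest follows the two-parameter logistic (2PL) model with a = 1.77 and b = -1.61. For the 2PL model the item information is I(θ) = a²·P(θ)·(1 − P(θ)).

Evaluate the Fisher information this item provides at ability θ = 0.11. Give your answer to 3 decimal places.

0.136

P = 1/(1+e^{-3.0444}) = 0.9545
P(1−P) = 0.9545 × 0.0455 = 0.0434
I = a² × P(1−P) = 1.77² × 0.0434 = 0.13595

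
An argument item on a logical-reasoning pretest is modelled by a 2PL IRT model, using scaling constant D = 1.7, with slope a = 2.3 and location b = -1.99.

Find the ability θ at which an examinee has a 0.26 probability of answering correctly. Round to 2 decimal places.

-2.26

P(θ) = 1 / (1 + exp(−D·a(θ − b)))
logit = ln(0.2600/0.7400) = -1.0460
θ = b + logit/(1.7·a) = -1.99 + (-1.0460)/3.9100 = -2.2575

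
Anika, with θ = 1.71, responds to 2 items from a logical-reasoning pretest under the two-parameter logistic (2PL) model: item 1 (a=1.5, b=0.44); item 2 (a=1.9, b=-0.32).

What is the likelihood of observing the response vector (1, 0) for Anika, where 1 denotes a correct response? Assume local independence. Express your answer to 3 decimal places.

P(θ) = 1 / (1 + exp(−a(θ − b)))
P_1 = 1/(1+e^{-1.9050}) = 0.8705
P_2 = 1/(1+e^{-3.8570}) = 0.9793
L = P_1 × (1−P_2) = 0.8705 × 0.0207 = 0.01801

0.018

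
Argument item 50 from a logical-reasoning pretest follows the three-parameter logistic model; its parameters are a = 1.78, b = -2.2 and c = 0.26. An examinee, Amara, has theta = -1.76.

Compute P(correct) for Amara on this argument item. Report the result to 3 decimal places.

P(theta) = c + (1 − c) · 1 / (1 + exp(−a(theta − b)))
Exponent: 1.78 × (-1.76 − (-2.2)) = 0.7832
1/(1 + e^{-0.7832}) = 0.6864
P = 0.26 + 0.74 × 0.6864 = 0.7679

0.768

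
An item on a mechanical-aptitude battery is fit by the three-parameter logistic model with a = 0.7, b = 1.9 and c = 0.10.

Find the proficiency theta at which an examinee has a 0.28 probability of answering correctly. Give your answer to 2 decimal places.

P(theta) = c + (1 − c) · 1 / (1 + exp(−a(theta − b)))
Remove guessing floor: (0.28 − 0.10)/(1 − 0.10) = 0.2000
logit = ln(0.2000/0.8000) = -1.3863
theta = b + logit/(a) = 1.9 + (-1.3863)/0.7000 = -0.0804

-0.08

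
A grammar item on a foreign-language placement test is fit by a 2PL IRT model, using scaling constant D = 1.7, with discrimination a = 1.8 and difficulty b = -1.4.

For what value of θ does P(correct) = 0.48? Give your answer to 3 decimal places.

P(θ) = 1 / (1 + exp(−D·a(θ − b)))
logit = ln(0.4800/0.5200) = -0.0800
θ = b + logit/(1.7·a) = -1.4 + (-0.0800)/3.0600 = -1.4262

-1.426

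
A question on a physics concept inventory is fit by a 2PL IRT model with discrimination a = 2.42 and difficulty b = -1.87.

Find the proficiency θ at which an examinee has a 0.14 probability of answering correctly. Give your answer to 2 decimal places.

-2.62

P(θ) = 1 / (1 + exp(−a(θ − b)))
logit = ln(0.1400/0.8600) = -1.8153
θ = b + logit/(a) = -1.87 + (-1.8153)/2.4200 = -2.6201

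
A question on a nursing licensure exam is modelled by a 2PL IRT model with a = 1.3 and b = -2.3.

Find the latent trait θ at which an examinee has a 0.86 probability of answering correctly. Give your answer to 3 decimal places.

P(θ) = 1 / (1 + exp(−a(θ − b)))
logit = ln(0.8600/0.1400) = 1.8153
θ = b + logit/(a) = -2.3 + 1.8153/1.3000 = -0.9036

-0.904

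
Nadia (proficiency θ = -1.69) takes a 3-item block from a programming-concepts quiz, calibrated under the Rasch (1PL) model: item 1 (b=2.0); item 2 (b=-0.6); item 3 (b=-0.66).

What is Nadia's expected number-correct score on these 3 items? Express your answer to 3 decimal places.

P(θ) = 1 / (1 + exp(−(θ − b)))
P_1 = 1/(1+e^{3.6900}) = 0.0244
P_2 = 1/(1+e^{1.0900}) = 0.2516
P_3 = 1/(1+e^{1.0300}) = 0.2631
E[score] = 0.0244 + 0.2516 + 0.2631 = 0.5391

0.539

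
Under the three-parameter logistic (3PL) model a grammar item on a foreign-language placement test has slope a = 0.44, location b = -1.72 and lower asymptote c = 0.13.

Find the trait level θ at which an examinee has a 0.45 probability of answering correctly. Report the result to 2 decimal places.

-2.95

P(θ) = c + (1 − c) · 1 / (1 + exp(−a(θ − b)))
Remove guessing floor: (0.45 − 0.13)/(1 − 0.13) = 0.3678
logit = ln(0.3678/0.6322) = -0.5416
θ = b + logit/(a) = -1.72 + (-0.5416)/0.4400 = -2.9509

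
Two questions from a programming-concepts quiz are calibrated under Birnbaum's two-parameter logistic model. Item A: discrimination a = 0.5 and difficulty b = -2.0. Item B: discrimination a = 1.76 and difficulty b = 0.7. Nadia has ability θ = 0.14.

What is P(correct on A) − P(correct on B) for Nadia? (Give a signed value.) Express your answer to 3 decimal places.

0.473

P(θ) = 1 / (1 + exp(−a(θ − b)))
P_A = 0.7446
P_B = 0.2718
P_A − P_B = 0.4728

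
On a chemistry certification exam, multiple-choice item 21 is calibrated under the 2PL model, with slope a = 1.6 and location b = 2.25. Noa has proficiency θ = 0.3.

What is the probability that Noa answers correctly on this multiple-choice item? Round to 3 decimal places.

0.042

P(θ) = 1 / (1 + exp(−a(θ − b)))
Exponent: 1.6 × (0.3 − 2.25) = -3.1200
1/(1 + e^{3.1200}) = 0.0423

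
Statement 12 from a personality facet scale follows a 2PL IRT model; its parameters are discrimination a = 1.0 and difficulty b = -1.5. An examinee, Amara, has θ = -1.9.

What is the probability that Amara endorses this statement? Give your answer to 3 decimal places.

0.401

P(θ) = 1 / (1 + exp(−a(θ − b)))
Exponent: 1.0 × (-1.9 − (-1.5)) = -0.4000
1/(1 + e^{0.4000}) = 0.4013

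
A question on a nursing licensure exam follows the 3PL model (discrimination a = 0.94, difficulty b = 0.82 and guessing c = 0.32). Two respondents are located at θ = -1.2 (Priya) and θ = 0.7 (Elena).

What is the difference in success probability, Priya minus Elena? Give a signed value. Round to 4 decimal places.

P(θ) = c + (1 − c) · 1 / (1 + exp(−a(θ − b)))
P(Priya) = 0.4086  [exponent -1.8988]
P(Elena) = 0.6408  [exponent -0.1128]
Difference = 0.4086 − 0.6408 = -0.2323

-0.2323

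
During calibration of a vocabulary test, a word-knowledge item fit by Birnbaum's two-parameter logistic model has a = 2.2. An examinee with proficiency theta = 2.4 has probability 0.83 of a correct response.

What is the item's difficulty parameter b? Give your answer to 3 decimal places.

P(theta) = 1 / (1 + exp(−a(theta − b)))
logit(0.83) = ln(0.83/0.17) = 1.5856
b = theta − logit/(a) = 2.4 − 1.5856/2.2000 = 1.6793

1.679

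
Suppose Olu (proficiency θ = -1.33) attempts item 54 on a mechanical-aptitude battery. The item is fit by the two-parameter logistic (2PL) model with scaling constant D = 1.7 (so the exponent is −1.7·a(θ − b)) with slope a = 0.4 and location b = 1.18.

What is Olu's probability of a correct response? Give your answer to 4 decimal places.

0.1536

P(θ) = 1 / (1 + exp(−D·a(θ − b)))
Exponent: 1.7 × 0.4 × (-1.33 − 1.18) = -1.7068
1/(1 + e^{1.7068}) = 0.1536
P = 0.1536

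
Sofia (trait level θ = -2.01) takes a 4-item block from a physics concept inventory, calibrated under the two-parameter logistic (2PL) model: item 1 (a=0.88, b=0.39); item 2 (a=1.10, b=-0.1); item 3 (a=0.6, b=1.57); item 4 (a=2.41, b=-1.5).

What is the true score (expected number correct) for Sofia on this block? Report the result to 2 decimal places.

P(θ) = 1 / (1 + exp(−a(θ − b)))
P_1 = 1/(1+e^{2.1120}) = 0.1079
P_2 = 1/(1+e^{2.1010}) = 0.1090
P_3 = 1/(1+e^{2.1480}) = 0.1045
P_4 = 1/(1+e^{1.2291}) = 0.2263
E[score] = 0.1079 + 0.1090 + 0.1045 + 0.2263 = 0.5478

0.55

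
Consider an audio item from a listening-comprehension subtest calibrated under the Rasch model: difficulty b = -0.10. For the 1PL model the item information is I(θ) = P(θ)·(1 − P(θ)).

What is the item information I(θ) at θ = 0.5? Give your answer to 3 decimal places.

0.229

P = 1/(1+e^{-0.6000}) = 0.6457
P(1−P) = 0.6457 × 0.3543 = 0.2288
I = P(1−P) = 0.22878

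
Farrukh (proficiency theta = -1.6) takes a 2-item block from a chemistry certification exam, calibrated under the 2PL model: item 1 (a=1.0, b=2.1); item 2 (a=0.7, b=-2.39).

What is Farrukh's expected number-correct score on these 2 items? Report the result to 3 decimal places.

P(theta) = 1 / (1 + exp(−a(theta − b)))
P_1 = 1/(1+e^{3.7000}) = 0.0241
P_2 = 1/(1+e^{-0.5530}) = 0.6348
E[score] = 0.0241 + 0.6348 = 0.6590

0.659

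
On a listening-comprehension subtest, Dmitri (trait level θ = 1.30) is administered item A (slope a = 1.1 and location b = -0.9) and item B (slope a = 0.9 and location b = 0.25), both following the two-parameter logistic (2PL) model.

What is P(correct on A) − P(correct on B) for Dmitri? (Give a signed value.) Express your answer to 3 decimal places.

0.198

P(θ) = 1 / (1 + exp(−a(θ − b)))
P_A = 0.9183
P_B = 0.7201
P_A − P_B = 0.1982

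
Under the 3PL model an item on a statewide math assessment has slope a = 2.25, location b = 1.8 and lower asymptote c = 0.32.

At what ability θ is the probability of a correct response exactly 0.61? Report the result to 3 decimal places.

P(θ) = c + (1 − c) · 1 / (1 + exp(−a(θ − b)))
Remove guessing floor: (0.61 − 0.32)/(1 − 0.32) = 0.4265
logit = ln(0.4265/0.5735) = -0.2963
θ = b + logit/(a) = 1.8 + (-0.2963)/2.2500 = 1.6683

1.668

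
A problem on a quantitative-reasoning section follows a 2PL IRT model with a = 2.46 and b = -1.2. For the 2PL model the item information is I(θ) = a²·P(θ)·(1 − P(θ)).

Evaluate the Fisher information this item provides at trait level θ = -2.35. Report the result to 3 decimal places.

0.319

P = 1/(1+e^{2.8290}) = 0.0558
P(1−P) = 0.0558 × 0.9442 = 0.0527
I = a² × P(1−P) = 2.46² × 0.0527 = 0.31871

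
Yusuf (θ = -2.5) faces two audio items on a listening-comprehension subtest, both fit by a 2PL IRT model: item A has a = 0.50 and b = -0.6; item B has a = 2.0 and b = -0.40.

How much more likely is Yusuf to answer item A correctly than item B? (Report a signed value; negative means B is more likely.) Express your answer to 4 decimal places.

0.2641

P(θ) = 1 / (1 + exp(−a(θ − b)))
P_A = 0.2789
P_B = 0.0148
P_A − P_B = 0.2641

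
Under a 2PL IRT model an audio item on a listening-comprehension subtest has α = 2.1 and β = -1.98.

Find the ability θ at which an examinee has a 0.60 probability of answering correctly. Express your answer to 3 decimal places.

P(θ) = 1 / (1 + exp(−α(θ − β)))
logit = ln(0.6000/0.4000) = 0.4055
θ = β + logit/(α) = -1.98 + 0.4055/2.1000 = -1.7869

-1.787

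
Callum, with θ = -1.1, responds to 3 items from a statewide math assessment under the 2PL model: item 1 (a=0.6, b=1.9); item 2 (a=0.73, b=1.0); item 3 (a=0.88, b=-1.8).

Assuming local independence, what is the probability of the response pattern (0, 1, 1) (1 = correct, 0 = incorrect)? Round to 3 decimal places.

P(θ) = 1 / (1 + exp(−a(θ − b)))
P_1 = 1/(1+e^{1.8000}) = 0.1419
P_2 = 1/(1+e^{1.5330}) = 0.1776
P_3 = 1/(1+e^{-0.6160}) = 0.6493
L = (1−P_1) × P_2 × P_3 = 0.8581 × 0.1776 × 0.6493 = 0.09893

0.099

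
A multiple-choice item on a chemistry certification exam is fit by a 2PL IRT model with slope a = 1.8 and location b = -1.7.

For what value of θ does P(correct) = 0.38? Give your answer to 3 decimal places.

P(θ) = 1 / (1 + exp(−a(θ − b)))
logit = ln(0.3800/0.6200) = -0.4895
θ = b + logit/(a) = -1.7 + (-0.4895)/1.8000 = -1.9720

-1.972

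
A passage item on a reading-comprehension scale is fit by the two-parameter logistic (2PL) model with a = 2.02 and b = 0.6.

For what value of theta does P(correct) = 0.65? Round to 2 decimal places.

0.91

P(theta) = 1 / (1 + exp(−a(theta − b)))
logit = ln(0.6500/0.3500) = 0.6190
theta = b + logit/(a) = 0.6 + 0.6190/2.0200 = 0.9065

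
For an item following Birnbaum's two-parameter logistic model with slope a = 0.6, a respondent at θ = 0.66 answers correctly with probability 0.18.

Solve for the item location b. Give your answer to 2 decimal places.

P(θ) = 1 / (1 + exp(−a(θ − b)))
logit(0.18) = ln(0.18/0.82) = -1.5163
b = θ − logit/(a) = 0.66 − (-1.5163)/0.6000 = 3.1872

3.19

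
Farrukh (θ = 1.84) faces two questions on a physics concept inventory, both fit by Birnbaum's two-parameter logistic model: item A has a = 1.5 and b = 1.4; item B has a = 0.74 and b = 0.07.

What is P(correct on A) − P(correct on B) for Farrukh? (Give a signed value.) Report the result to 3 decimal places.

P(θ) = 1 / (1 + exp(−a(θ − b)))
P_A = 0.6593
P_B = 0.7875
P_A − P_B = -0.1282

-0.128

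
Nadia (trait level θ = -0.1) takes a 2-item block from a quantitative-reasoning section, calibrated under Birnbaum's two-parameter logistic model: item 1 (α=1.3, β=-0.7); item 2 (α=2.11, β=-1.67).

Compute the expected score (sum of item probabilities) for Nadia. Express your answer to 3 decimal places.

1.651

P(θ) = 1 / (1 + exp(−α(θ − β)))
P_1 = 1/(1+e^{-0.7800}) = 0.6857
P_2 = 1/(1+e^{-3.3127}) = 0.9649
E[score] = 0.6857 + 0.9649 = 1.6505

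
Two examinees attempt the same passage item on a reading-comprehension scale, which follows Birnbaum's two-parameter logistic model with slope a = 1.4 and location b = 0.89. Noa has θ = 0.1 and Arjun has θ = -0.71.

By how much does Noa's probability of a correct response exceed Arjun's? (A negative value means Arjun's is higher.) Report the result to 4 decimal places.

P(θ) = 1 / (1 + exp(−a(θ − b)))
P(Noa) = 0.2486  [exponent -1.1060]
P(Arjun) = 0.0962  [exponent -2.2400]
Difference = 0.2486 − 0.0962 = 0.1524

0.1524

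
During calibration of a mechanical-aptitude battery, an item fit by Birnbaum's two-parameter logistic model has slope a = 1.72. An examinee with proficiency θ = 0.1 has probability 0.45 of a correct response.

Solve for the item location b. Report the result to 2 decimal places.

P(θ) = 1 / (1 + exp(−a(θ − b)))
logit(0.45) = ln(0.45/0.55) = -0.2007
b = θ − logit/(a) = 0.1 − (-0.2007)/1.7200 = 0.2167

0.22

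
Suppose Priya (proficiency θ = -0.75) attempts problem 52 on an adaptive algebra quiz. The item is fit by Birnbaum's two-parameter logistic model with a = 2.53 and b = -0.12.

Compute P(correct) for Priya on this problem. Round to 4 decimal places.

0.1688

P(θ) = 1 / (1 + exp(−a(θ − b)))
Exponent: 2.53 × (-0.75 − (-0.12)) = -1.5939
1/(1 + e^{1.5939}) = 0.1688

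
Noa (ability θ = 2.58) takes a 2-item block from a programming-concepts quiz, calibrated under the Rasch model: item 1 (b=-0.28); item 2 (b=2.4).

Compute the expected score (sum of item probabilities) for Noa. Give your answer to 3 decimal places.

P(θ) = 1 / (1 + exp(−(θ − b)))
P_1 = 1/(1+e^{-2.8600}) = 0.9458
P_2 = 1/(1+e^{-0.1800}) = 0.5449
E[score] = 0.9458 + 0.5449 = 1.4907

1.491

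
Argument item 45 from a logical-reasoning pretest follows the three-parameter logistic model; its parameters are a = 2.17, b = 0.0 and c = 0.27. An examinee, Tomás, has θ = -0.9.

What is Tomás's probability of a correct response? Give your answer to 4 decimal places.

0.3607

P(θ) = c + (1 − c) · 1 / (1 + exp(−a(θ − b)))
Exponent: 2.17 × (-0.9 − 0.0) = -1.9530
1/(1 + e^{1.9530}) = 0.1242
P = 0.27 + 0.73 × 0.1242 = 0.3607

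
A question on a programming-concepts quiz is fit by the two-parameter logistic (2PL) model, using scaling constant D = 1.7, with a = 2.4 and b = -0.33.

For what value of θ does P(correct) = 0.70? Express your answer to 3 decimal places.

-0.122

P(θ) = 1 / (1 + exp(−D·a(θ − b)))
logit = ln(0.7000/0.3000) = 0.8473
θ = b + logit/(1.7·a) = -0.33 + 0.8473/4.0800 = -0.1223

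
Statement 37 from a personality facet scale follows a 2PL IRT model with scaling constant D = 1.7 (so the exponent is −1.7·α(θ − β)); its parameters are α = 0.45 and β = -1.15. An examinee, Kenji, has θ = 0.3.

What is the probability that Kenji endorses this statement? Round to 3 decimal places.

P(θ) = 1 / (1 + exp(−D·α(θ − β)))
Exponent: 1.7 × 0.45 × (0.3 − (-1.15)) = 1.1093
1/(1 + e^{-1.1093}) = 0.7520
P = 0.7520

0.752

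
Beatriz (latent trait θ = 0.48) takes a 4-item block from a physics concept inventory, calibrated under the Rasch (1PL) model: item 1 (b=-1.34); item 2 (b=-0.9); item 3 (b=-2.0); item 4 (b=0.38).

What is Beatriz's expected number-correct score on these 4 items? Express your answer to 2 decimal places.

3.11

P(θ) = 1 / (1 + exp(−(θ − b)))
P_1 = 1/(1+e^{-1.8200}) = 0.8606
P_2 = 1/(1+e^{-1.3800}) = 0.7990
P_3 = 1/(1+e^{-2.4800}) = 0.9227
P_4 = 1/(1+e^{-0.1000}) = 0.5250
E[score] = 0.8606 + 0.7990 + 0.9227 + 0.5250 = 3.1073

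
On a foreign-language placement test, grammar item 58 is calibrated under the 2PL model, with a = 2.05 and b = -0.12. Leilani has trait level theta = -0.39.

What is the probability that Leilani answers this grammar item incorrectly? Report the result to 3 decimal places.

0.635

P(theta) = 1 / (1 + exp(−a(theta − b)))
Exponent: 2.05 × (-0.39 − (-0.12)) = -0.5535
1/(1 + e^{0.5535}) = 0.3651
P(incorrect) = 1 − 0.3651 = 0.6349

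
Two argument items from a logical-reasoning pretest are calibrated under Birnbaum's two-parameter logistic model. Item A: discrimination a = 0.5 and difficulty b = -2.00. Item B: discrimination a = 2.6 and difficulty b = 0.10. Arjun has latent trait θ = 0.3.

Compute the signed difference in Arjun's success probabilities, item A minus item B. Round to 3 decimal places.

P(θ) = 1 / (1 + exp(−a(θ − b)))
P_A = 0.7595
P_B = 0.6271
P_A − P_B = 0.1324

0.132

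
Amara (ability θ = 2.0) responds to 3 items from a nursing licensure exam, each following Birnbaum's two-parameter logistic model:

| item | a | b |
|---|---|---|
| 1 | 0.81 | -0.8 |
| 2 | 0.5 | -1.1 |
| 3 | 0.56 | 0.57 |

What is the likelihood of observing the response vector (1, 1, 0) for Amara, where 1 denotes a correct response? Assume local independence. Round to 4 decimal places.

P(θ) = 1 / (1 + exp(−a(θ − b)))
P_1 = 1/(1+e^{-2.2680}) = 0.9062
P_2 = 1/(1+e^{-1.5500}) = 0.8249
P_3 = 1/(1+e^{-0.8008}) = 0.6901
L = P_1 × P_2 × (1−P_3) = 0.9062 × 0.8249 × 0.3099 = 0.23163

0.2316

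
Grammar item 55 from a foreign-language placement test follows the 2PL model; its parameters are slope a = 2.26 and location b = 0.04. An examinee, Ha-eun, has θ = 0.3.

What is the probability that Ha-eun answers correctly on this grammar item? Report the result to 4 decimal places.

P(θ) = 1 / (1 + exp(−a(θ − b)))
Exponent: 2.26 × (0.3 − 0.04) = 0.5876
1/(1 + e^{-0.5876}) = 0.6428

0.6428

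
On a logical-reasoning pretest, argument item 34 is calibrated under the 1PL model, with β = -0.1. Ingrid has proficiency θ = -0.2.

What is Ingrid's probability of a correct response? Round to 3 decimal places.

0.475

P(θ) = 1 / (1 + exp(−(θ − β)))
Exponent: (-0.2 − (-0.1)) = -0.1000
1/(1 + e^{0.1000}) = 0.4750
P = 0.4750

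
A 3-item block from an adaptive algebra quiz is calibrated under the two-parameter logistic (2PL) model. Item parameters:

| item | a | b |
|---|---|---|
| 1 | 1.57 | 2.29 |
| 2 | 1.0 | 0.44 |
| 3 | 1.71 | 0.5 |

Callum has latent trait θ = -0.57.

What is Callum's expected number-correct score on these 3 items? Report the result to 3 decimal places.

0.416

P(θ) = 1 / (1 + exp(−a(θ − b)))
P_1 = 1/(1+e^{4.4902}) = 0.0111
P_2 = 1/(1+e^{1.0100}) = 0.2670
P_3 = 1/(1+e^{1.8297}) = 0.1383
E[score] = 0.0111 + 0.2670 + 0.1383 = 0.4163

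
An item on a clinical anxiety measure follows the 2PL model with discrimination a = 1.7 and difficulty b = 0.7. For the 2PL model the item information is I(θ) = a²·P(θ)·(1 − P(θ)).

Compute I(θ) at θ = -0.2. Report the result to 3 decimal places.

0.423

P = 1/(1+e^{1.5300}) = 0.1780
P(1−P) = 0.1780 × 0.8220 = 0.1463
I = a² × P(1−P) = 1.7² × 0.1463 = 0.42284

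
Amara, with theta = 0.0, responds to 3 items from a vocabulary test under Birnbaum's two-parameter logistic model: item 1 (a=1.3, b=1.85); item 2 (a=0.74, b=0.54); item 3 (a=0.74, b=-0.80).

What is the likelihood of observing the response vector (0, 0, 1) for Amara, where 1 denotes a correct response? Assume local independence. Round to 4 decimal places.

0.3535

P(theta) = 1 / (1 + exp(−a(theta − b)))
P_1 = 1/(1+e^{2.4050}) = 0.0828
P_2 = 1/(1+e^{0.3996}) = 0.4014
P_3 = 1/(1+e^{-0.5920}) = 0.6438
L = (1−P_1) × (1−P_2) × P_3 = 0.9172 × 0.5986 × 0.6438 = 0.35348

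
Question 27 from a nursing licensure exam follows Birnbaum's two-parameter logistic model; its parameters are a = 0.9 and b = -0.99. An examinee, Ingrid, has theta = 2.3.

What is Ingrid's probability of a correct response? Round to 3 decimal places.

P(theta) = 1 / (1 + exp(−a(theta − b)))
Exponent: 0.9 × (2.3 − (-0.99)) = 2.9610
1/(1 + e^{-2.9610}) = 0.9508

0.951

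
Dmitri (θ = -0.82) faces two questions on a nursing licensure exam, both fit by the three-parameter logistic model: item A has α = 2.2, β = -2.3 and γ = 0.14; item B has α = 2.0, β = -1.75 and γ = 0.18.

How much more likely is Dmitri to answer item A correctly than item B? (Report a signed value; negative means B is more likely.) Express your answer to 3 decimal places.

0.079

P(θ) = γ + (1 − γ) · 1 / (1 + exp(−α(θ − β)))
P_A = 0.9681
P_B = 0.8895
P_A − P_B = 0.0785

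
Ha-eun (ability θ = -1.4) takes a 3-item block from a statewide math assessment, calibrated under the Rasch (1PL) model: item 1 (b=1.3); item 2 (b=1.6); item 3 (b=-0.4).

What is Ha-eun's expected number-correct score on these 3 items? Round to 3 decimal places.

0.379

P(θ) = 1 / (1 + exp(−(θ − b)))
P_1 = 1/(1+e^{2.7000}) = 0.0630
P_2 = 1/(1+e^{3.0000}) = 0.0474
P_3 = 1/(1+e^{1.0000}) = 0.2689
E[score] = 0.0630 + 0.0474 + 0.2689 = 0.3793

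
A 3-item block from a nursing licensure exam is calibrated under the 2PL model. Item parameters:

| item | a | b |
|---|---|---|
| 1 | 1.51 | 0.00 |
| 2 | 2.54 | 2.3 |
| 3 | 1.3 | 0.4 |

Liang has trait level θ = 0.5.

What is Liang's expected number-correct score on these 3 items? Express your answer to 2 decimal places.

P(θ) = 1 / (1 + exp(−a(θ − b)))
P_1 = 1/(1+e^{-0.7550}) = 0.6803
P_2 = 1/(1+e^{4.5720}) = 0.0102
P_3 = 1/(1+e^{-0.1300}) = 0.5325
E[score] = 0.6803 + 0.0102 + 0.5325 = 1.2230

1.22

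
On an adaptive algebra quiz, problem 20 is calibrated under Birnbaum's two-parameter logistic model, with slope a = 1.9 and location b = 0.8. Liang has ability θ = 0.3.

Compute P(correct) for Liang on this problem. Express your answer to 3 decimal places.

0.279

P(θ) = 1 / (1 + exp(−a(θ − b)))
Exponent: 1.9 × (0.3 − 0.8) = -0.9500
1/(1 + e^{0.9500}) = 0.2789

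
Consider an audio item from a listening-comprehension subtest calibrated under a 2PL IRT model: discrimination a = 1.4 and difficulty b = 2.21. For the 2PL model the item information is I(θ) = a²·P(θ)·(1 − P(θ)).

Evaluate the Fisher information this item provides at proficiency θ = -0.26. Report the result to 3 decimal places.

P = 1/(1+e^{3.4580}) = 0.0305
P(1−P) = 0.0305 × 0.9695 = 0.0296
I = a² × P(1−P) = 1.4² × 0.0296 = 0.05801

0.058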